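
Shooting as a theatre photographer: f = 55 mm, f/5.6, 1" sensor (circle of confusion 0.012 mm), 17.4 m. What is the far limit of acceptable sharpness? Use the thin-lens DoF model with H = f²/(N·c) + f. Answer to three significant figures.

Hyperfocal distance H = f²/(N·c) + f = 55²/(5.6 × 0.012) + 55 = 3025/0.0672 + 55 ≈ 45069.9 mm ≈ 45.07 m.
Far limit Df = s·(H − f)/(H − s) = 17400 × (45069.9 − 55) / (45069.9 − 17400) = 17400 × 45014.9 / 27669.9 ≈ 28307 mm ≈ 28.3 m.

28.3 m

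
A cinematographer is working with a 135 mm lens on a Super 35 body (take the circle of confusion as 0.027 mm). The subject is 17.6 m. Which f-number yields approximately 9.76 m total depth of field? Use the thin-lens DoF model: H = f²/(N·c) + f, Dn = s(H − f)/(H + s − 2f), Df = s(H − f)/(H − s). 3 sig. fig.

f/10

Write h = H − f = f²/(N·c). The thin-lens limits are Dn = s·h/(h + (s−f)) and Df = s·h/(h − (s−f)), so DoF = Df − Dn = 2·s·(s−f)·h / (h² − (s−f)²).
That is a quadratic in h: DoF·h² − 2·s·(s−f)·h − DoF·(s−f)² = 0 ⇒ h = (s−f)·(s + √(s² + DoF²)) / DoF = 17465 × (17600 + √(17600² + 9760²)) / 9760 = 17465 × (17600 + 20125.0) / 9760 ≈ 67507 mm.
Then N = f²/(c·h) = 135² / (0.027 × 67507) = 18225 / 1822.7 ≈ 10.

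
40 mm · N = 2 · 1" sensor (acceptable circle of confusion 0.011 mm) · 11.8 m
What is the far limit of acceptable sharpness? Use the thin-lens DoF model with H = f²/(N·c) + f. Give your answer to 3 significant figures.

Hyperfocal distance H = f²/(N·c) + f = 40²/(2 × 0.011) + 40 = 1600/0.022 + 40 ≈ 72767.3 mm ≈ 72.77 m.
Far limit Df = s·(H − f)/(H − s) = 11800 × (72767.3 − 40) / (72767.3 − 11800) = 11800 × 72727.3 / 60967.3 ≈ 14076 mm ≈ 14.1 m.

14.1 m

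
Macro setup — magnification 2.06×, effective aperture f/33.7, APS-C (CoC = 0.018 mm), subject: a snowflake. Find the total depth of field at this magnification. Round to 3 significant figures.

0.286 mm

At magnification m, DoF ≈ 2·N_eff·c/m² = 2 × 33.7 × 0.018 / 2.06² = 1.213 / 4.244 ≈ 0.286 mm.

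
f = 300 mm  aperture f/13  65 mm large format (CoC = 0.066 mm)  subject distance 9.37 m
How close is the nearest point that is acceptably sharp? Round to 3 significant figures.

Hyperfocal distance H = f²/(N·c) + f = 300²/(13 × 0.066) + 300 = 90000/0.858 + 300 ≈ 105195.1 mm ≈ 105.2 m.
Near limit Dn = s·(H − f)/(H + s − 2f) = 9370 × (105195.1 − 300) / (105195.1 + 9370 − 2 × 300) = 9370 × 104895.1 / 113965.1 ≈ 8624.3 mm ≈ 8.62 m.

8.62 m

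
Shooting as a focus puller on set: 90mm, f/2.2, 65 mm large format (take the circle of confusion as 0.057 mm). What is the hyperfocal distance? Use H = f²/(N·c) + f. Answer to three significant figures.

Hyperfocal distance H = f²/(N·c) + f = 90²/(2.2 × 0.057) + 90 = 8100/0.1254 + 90 ≈ 64683.3 mm ≈ 64.7 m.

64.7 m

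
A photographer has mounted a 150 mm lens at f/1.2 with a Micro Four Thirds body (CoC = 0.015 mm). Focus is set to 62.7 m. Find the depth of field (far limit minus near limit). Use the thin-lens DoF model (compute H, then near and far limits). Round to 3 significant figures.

6.29 m

Hyperfocal distance H = f²/(N·c) + f = 150²/(1.2 × 0.015) + 150 = 22500/0.018 + 150 ≈ 1250150.0 mm ≈ 1250 m.
Near limit Dn = s·(H − f)/(H + s − 2f) = 62700 × (1250150.0 − 150) / (1250150.0 + 62700 − 2 × 150) = 62700 × 1250000.0 / 1312550.0 ≈ 59712.0 mm.
Far limit Df = s·(H − f)/(H − s) = 62700 × (1250150.0 − 150) / (1250150.0 − 62700) = 62700 × 1250000.0 / 1187450.0 ≈ 66002.8 mm.
Depth of field = Df − Dn = 66002.8 − 59712.0 ≈ 6290.8 mm ≈ 6.29 m.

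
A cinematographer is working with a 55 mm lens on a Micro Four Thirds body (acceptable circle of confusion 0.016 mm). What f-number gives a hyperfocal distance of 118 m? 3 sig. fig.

f/1.60

Rearrange H = f²/(N·c) + f for N: N = f² / ((H − f)·c).
N = 55² / ((118000 − 55) × 0.016) = 3025 / 1887 ≈ 1.60.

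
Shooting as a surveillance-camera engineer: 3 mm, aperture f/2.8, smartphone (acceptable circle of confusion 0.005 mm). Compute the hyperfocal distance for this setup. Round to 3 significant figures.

Hyperfocal distance H = f²/(N·c) + f = 3²/(2.8 × 0.005) + 3 = 9/0.014 + 3 ≈ 645.9 mm ≈ 0.646 m.

0.646 m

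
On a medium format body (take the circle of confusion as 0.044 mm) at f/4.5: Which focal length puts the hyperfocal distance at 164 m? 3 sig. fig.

From H = f²/(N·c) + f, with f ≪ H: f ≈ √(H·N·c) = √(164000 × 4.5 × 0.044) = √32472 ≈ 180.2 mm.
The +f correction barely moves this — solving exactly, f² + N·c·f − N·c·H = 0 ⇒ f = (−N·c + √((N·c)² + 4·N·c·H))/2 = (−0.198 + √129888)/2 ≈ 180.10 mm, so f ≈ 180 mm.

180 mm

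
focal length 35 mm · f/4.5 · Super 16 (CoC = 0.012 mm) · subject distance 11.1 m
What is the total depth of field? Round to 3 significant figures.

Hyperfocal distance H = f²/(N·c) + f = 35²/(4.5 × 0.012) + 35 = 1225/0.054 + 35 ≈ 22720.2 mm ≈ 22.72 m.
Near limit Dn = s·(H − f)/(H + s − 2f) = 11100 × (22720.2 − 35) / (22720.2 + 11100 − 2 × 35) = 11100 × 22685.2 / 33750.2 ≈ 7461 mm.
Far limit Df = s·(H − f)/(H − s) = 11100 × (22720.2 − 35) / (22720.2 − 11100) = 11100 × 22685.2 / 11620.2 ≈ 21670 mm.
Depth of field = Df − Dn = 21670 − 7461 ≈ 14209 mm ≈ 14.2 m.

14.2 m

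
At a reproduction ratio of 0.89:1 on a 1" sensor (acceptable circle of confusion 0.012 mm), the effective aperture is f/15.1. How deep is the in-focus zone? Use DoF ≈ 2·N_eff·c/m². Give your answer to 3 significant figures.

At magnification m, DoF ≈ 2·N_eff·c/m² = 2 × 15.1 × 0.012 / 0.89² = 0.3624 / 0.7921 ≈ 0.458 mm.

0.458 mm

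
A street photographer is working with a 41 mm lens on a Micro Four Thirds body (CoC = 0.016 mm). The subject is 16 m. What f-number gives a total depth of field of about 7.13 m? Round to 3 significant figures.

Write h = H − f = f²/(N·c). The thin-lens limits are Dn = s·h/(h + (s−f)) and Df = s·h/(h − (s−f)), so DoF = Df − Dn = 2·s·(s−f)·h / (h² − (s−f)²).
That is a quadratic in h: DoF·h² − 2·s·(s−f)·h − DoF·(s−f)² = 0 ⇒ h = (s−f)·(s + √(s² + DoF²)) / DoF = 15959 × (16000 + √(16000² + 7130²)) / 7130 = 15959 × (16000 + 17516.8) / 7130 ≈ 75020 mm.
Then N = f²/(c·h) = 41² / (0.016 × 75020) = 1681 / 1200.3 ≈ 1.40.

f/1.40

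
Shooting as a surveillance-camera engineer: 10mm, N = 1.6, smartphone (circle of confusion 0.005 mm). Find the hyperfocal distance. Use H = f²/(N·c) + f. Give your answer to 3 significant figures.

12.5 m

Hyperfocal distance H = f²/(N·c) + f = 10²/(1.6 × 0.005) + 10 = 100/0.008 + 10 ≈ 12510.0 mm ≈ 12.5 m.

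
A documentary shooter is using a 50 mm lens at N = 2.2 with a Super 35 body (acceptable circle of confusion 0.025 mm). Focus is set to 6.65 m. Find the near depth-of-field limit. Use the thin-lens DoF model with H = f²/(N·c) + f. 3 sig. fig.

5.81 m

Hyperfocal distance H = f²/(N·c) + f = 50²/(2.2 × 0.025) + 50 = 2500/0.055 + 50 ≈ 45504.5 mm ≈ 45.50 m.
Near limit Dn = s·(H − f)/(H + s − 2f) = 6650 × (45504.5 − 50) / (45504.5 + 6650 − 2 × 50) = 6650 × 45454.5 / 52054.5 ≈ 5806.8 mm ≈ 5.81 m.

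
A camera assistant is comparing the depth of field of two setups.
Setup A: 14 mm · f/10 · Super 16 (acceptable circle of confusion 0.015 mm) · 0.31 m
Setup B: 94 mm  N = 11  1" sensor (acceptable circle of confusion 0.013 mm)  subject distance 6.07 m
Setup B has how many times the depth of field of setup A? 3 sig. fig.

Setup A: H = 14²/(10×0.015) + 14 ≈ 1320.7 mm; DoF = Df − Dn = 400.79 − 252.75 ≈ 148.04 mm.
Setup B: H = 94²/(11×0.013) + 94 ≈ 61884.2 mm; DoF = Df − Dn = 6719.9 − 5534.7 ≈ 1185.2 mm.
Ratio = 1185.2 / 148.04 ≈ 8.01.

8.01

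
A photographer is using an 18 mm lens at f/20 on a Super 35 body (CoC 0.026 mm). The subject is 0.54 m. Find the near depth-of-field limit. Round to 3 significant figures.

294 mm

Hyperfocal distance H = f²/(N·c) + f = 18²/(20 × 0.026) + 18 = 324/0.52 + 18 ≈ 641.1 mm ≈ 0.641 m.
Near limit Dn = s·(H − f)/(H + s − 2f) = 540 × (641.1 − 18) / (641.1 + 540 − 2 × 18) = 540 × 623.1 / 1145.1 ≈ 293.83 mm.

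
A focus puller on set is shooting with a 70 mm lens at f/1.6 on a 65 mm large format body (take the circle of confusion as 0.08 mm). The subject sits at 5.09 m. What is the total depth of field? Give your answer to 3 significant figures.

1.36 m

Hyperfocal distance H = f²/(N·c) + f = 70²/(1.6 × 0.08) + 70 = 4900/0.128 + 70 ≈ 38351.2 mm ≈ 38.35 m.
Near limit Dn = s·(H − f)/(H + s − 2f) = 5090 × (38351.2 − 70) / (38351.2 + 5090 − 2 × 70) = 5090 × 38281.2 / 43301.2 ≈ 4499.9 mm.
Far limit Df = s·(H − f)/(H − s) = 5090 × (38351.2 − 70) / (38351.2 − 5090) = 5090 × 38281.2 / 33261.2 ≈ 5858.2 mm.
Depth of field = Df − Dn = 5858.2 − 4499.9 ≈ 1358.3 mm ≈ 1.36 m.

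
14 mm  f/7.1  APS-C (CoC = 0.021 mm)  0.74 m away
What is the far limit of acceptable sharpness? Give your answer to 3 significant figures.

Hyperfocal distance H = f²/(N·c) + f = 14²/(7.1 × 0.021) + 14 = 196/0.1491 + 14 ≈ 1328.6 mm ≈ 1.329 m.
Far limit Df = s·(H − f)/(H − s) = 740 × (1328.6 − 14) / (1328.6 − 740) = 740 × 1314.6 / 588.6 ≈ 1652.8 mm ≈ 1.65 m.

1.65 m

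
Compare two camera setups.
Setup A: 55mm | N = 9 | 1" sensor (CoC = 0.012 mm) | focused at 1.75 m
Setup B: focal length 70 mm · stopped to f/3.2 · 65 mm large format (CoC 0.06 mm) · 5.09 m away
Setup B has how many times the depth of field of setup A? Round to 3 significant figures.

Setup A: H = 55²/(9×0.012) + 55 ≈ 28064.3 mm; DoF = Df − Dn = 1862.72 − 1650.14 ≈ 212.58 mm.
Setup B: H = 70²/(3.2×0.06) + 70 ≈ 25590.8 mm; DoF = Df − Dn = 6336.4 − 4253.4 ≈ 2083.0 mm.
Ratio = 2083.0 / 212.58 ≈ 9.80.

9.80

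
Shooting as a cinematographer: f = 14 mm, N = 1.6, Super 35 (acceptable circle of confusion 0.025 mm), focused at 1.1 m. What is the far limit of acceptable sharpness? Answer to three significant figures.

Hyperfocal distance H = f²/(N·c) + f = 14²/(1.6 × 0.025) + 14 = 196/0.04 + 14 ≈ 4914.0 mm ≈ 4.914 m.
Far limit Df = s·(H − f)/(H − s) = 1100 × (4914.0 − 14) / (4914.0 − 1100) = 1100 × 4900.0 / 3814.0 ≈ 1413.2 mm ≈ 1.41 m.

1.41 m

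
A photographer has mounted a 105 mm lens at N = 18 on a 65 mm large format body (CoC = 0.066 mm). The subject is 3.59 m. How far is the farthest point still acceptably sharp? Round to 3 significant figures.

5.75 m

Hyperfocal distance H = f²/(N·c) + f = 105²/(18 × 0.066) + 105 = 11025/1.188 + 105 ≈ 9385.3 mm ≈ 9.385 m.
Far limit Df = s·(H − f)/(H − s) = 3590 × (9385.3 − 105) / (9385.3 − 3590) = 3590 × 9280.3 / 5795.3 ≈ 5748.8 mm ≈ 5.75 m.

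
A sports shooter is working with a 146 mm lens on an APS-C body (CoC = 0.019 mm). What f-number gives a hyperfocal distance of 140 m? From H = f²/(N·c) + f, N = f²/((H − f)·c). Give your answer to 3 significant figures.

Rearrange H = f²/(N·c) + f for N: N = f² / ((H − f)·c).
N = 146² / ((140000 − 146) × 0.019) = 21316 / 2657 ≈ 8.02.

f/8.02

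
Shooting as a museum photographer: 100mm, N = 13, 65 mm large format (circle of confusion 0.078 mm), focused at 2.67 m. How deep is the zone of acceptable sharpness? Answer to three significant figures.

Hyperfocal distance H = f²/(N·c) + f = 100²/(13 × 0.078) + 100 = 10000/1.014 + 100 ≈ 9961.9 mm ≈ 9.962 m.
Near limit Dn = s·(H − f)/(H + s − 2f) = 2670 × (9961.9 − 100) / (9961.9 + 2670 − 2 × 100) = 2670 × 9861.9 / 12431.9 ≈ 2118.0 mm.
Far limit Df = s·(H − f)/(H − s) = 2670 × (9961.9 − 100) / (9961.9 − 2670) = 2670 × 9861.9 / 7291.9 ≈ 3611.0 mm.
Depth of field = Df − Dn = 3611.0 − 2118.0 ≈ 1493.0 mm ≈ 1.49 m.

1.49 m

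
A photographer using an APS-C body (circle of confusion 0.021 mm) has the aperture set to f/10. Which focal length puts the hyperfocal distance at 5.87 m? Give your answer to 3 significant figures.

35.0 mm

From H = f²/(N·c) + f, with f ≪ H: f ≈ √(H·N·c) = √(5870 × 10 × 0.021) = √1232.7 ≈ 35.11 mm.
Exact: f² + N·c·f − N·c·H = 0 ⇒ f = (−N·c + √((N·c)² + 4·N·c·H))/2 = (−0.21 + √4930.8)/2 ≈ 35.005 mm ≈ 35.0 mm.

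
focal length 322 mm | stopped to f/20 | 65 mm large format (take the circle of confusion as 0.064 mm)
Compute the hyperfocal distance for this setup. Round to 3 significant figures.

81.3 m

Hyperfocal distance H = f²/(N·c) + f = 322²/(20 × 0.064) + 322 = 103684/1.28 + 322 ≈ 81325.1 mm ≈ 81.3 m.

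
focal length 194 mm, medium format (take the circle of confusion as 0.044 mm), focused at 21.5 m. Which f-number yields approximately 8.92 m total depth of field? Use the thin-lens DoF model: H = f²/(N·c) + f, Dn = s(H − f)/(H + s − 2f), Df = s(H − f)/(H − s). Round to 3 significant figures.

f/8

Write h = H − f = f²/(N·c). The thin-lens limits are Dn = s·h/(h + (s−f)) and Df = s·h/(h − (s−f)), so DoF = Df − Dn = 2·s·(s−f)·h / (h² − (s−f)²).
That is a quadratic in h: DoF·h² − 2·s·(s−f)·h − DoF·(s−f)² = 0 ⇒ h = (s−f)·(s + √(s² + DoF²)) / DoF = 21306 × (21500 + √(21500² + 8920²)) / 8920 = 21306 × (21500 + 23276.9) / 8920 ≈ 106953 mm.
Then N = f²/(c·h) = 194² / (0.044 × 106953) = 37636 / 4705.9 ≈ 8.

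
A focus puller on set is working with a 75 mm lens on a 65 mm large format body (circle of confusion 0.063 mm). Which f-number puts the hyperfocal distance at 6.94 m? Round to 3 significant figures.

Rearrange H = f²/(N·c) + f for N: N = f² / ((H − f)·c).
N = 75² / ((6940 − 75) × 0.063) = 5625 / 432.5 ≈ 13.

f/13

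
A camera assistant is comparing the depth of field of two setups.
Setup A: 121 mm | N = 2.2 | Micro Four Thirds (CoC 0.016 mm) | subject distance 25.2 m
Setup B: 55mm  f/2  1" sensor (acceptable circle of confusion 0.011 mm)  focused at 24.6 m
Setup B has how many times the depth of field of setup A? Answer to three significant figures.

Setup A: H = 121²/(2.2×0.016) + 121 ≈ 416058.5 mm; DoF = Df − Dn = 26816.9 − 23767.0 ≈ 3049.9 mm.
Setup B: H = 55²/(2×0.011) + 55 ≈ 137555.0 mm; DoF = Df − Dn = 29945.6 − 20873.8 ≈ 9071.8 mm.
Ratio = 9071.8 / 3049.9 ≈ 2.97.

2.97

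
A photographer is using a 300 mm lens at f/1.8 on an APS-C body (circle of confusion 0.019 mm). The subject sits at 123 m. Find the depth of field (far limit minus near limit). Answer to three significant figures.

11.5 m

Hyperfocal distance H = f²/(N·c) + f = 300²/(1.8 × 0.019) + 300 = 90000/0.0342 + 300 ≈ 2631878.9 mm ≈ 2632 m.
Near limit Dn = s·(H − f)/(H + s − 2f) = 123000 × (2631878.9 − 300) / (2631878.9 + 123000 − 2 × 300) = 123000 × 2631578.9 / 2754278.9 ≈ 117520 mm.
Far limit Df = s·(H − f)/(H − s) = 123000 × (2631878.9 − 300) / (2631878.9 − 123000) = 123000 × 2631578.9 / 2508878.9 ≈ 129015 mm.
Depth of field = Df − Dn = 129015 − 117520 ≈ 11495 mm ≈ 11.5 m.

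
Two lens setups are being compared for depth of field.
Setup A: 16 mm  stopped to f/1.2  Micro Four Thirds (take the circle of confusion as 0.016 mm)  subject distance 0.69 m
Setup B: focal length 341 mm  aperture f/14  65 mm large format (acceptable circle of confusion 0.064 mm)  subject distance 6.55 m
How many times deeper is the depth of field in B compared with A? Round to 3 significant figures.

8.98

Setup A: H = 16²/(1.2×0.016) + 16 ≈ 13349.3 mm; DoF = Df − Dn = 726.737 − 656.799 ≈ 69.938 mm.
Setup B: H = 341²/(14×0.064) + 341 ≈ 130118.9 mm; DoF = Df − Dn = 6879.12 − 6250.93 ≈ 628.19 mm.
Ratio = 628.19 / 69.938 ≈ 8.98.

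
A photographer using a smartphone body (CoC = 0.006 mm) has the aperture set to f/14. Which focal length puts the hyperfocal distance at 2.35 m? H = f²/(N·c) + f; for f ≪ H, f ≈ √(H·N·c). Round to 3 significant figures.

14.0 mm

From H = f²/(N·c) + f, with f ≪ H: f ≈ √(H·N·c) = √(2350 × 14 × 0.006) = √197.40 ≈ 14.05 mm.
Exact: f² + N·c·f − N·c·H = 0 ⇒ f = (−N·c + √((N·c)² + 4·N·c·H))/2 = (−0.084 + √789.61)/2 ≈ 14.008 mm ≈ 14.0 mm.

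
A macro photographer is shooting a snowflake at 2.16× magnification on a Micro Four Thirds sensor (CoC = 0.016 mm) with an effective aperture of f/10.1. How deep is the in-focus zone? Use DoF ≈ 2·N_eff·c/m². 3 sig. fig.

0.0693 mm

At magnification m, DoF ≈ 2·N_eff·c/m² = 2 × 10.1 × 0.016 / 2.16² = 0.3232 / 4.666 ≈ 0.0693 mm.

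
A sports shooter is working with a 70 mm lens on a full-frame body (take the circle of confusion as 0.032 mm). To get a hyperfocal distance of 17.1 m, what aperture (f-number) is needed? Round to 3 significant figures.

Rearrange H = f²/(N·c) + f for N: N = f² / ((H − f)·c).
N = 70² / ((17100 − 70) × 0.032) = 4900 / 545.0 ≈ 8.99.

f/8.99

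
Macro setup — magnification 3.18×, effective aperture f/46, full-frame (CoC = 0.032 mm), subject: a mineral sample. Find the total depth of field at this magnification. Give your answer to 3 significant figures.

At magnification m, DoF ≈ 2·N_eff·c/m² = 2 × 46 × 0.032 / 3.18² = 2.944 / 10.11 ≈ 0.291 mm.

0.291 mm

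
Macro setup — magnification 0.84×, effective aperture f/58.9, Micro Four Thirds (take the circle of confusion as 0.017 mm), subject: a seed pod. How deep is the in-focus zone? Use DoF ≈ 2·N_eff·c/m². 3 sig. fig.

2.84 mm

At magnification m, DoF ≈ 2·N_eff·c/m² = 2 × 58.9 × 0.017 / 0.84² = 2.003 / 0.7056 ≈ 2.84 mm.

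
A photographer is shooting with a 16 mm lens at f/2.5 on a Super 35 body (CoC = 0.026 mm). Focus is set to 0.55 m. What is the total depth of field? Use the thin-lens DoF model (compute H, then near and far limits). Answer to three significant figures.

Hyperfocal distance H = f²/(N·c) + f = 16²/(2.5 × 0.026) + 16 = 256/0.065 + 16 ≈ 3954.5 mm ≈ 3.954 m.
Near limit Dn = s·(H − f)/(H + s − 2f) = 550 × (3954.5 − 16) / (3954.5 + 550 − 2 × 16) = 550 × 3938.5 / 4472.5 ≈ 484.33 mm.
Far limit Df = s·(H − f)/(H − s) = 550 × (3954.5 − 16) / (3954.5 − 550) = 550 × 3938.5 / 3404.5 ≈ 636.27 mm.
Depth of field = Df − Dn = 636.27 − 484.33 ≈ 151.94 mm.

152 mm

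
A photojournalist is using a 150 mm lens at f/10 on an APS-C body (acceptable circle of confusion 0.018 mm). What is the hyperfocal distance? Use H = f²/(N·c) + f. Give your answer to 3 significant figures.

Hyperfocal distance H = f²/(N·c) + f = 150²/(10 × 0.018) + 150 = 22500/0.18 + 150 ≈ 125150.0 mm ≈ 125 m.

125 m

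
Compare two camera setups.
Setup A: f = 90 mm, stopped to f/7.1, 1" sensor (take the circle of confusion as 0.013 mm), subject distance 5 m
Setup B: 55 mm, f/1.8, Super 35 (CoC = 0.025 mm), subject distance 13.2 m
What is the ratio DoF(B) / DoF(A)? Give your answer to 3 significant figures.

9.56

Setup A: H = 90²/(7.1×0.013) + 90 ≈ 87847.3 mm; DoF = Df − Dn = 5296.33 − 4735.07 ≈ 561.26 mm.
Setup B: H = 55²/(1.8×0.025) + 55 ≈ 67277.2 mm; DoF = Df − Dn = 16408.6 − 11041.0 ≈ 5367.6 mm.
Ratio = 5367.6 / 561.26 ≈ 9.56.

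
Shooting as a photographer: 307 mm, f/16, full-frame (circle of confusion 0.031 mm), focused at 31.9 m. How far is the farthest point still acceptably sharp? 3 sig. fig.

Hyperfocal distance H = f²/(N·c) + f = 307²/(16 × 0.031) + 307 = 94249/0.496 + 307 ≈ 190325.1 mm ≈ 190.3 m.
Far limit Df = s·(H − f)/(H − s) = 31900 × (190325.1 − 307) / (190325.1 − 31900) = 31900 × 190018.1 / 158425.1 ≈ 38261 mm ≈ 38.3 m.

38.3 m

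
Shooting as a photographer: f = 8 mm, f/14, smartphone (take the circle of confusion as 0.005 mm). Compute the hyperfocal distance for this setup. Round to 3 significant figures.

Hyperfocal distance H = f²/(N·c) + f = 8²/(14 × 0.005) + 8 = 64/0.07 + 8 ≈ 922.3 mm ≈ 0.922 m.

0.922 m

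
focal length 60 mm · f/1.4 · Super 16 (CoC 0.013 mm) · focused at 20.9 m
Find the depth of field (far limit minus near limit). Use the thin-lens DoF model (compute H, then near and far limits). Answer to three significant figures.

Hyperfocal distance H = f²/(N·c) + f = 60²/(1.4 × 0.013) + 60 = 3600/0.0182 + 60 ≈ 197862.2 mm ≈ 197.9 m.
Near limit Dn = s·(H − f)/(H + s − 2f) = 20900 × (197862.2 − 60) / (197862.2 + 20900 − 2 × 60) = 20900 × 197802.2 / 218642.2 ≈ 18907.9 mm.
Far limit Df = s·(H − f)/(H − s) = 20900 × (197862.2 − 60) / (197862.2 − 20900) = 20900 × 197802.2 / 176962.2 ≈ 23361.3 mm.
Depth of field = Df − Dn = 23361.3 − 18907.9 ≈ 4453.4 mm ≈ 4.45 m.

4.45 m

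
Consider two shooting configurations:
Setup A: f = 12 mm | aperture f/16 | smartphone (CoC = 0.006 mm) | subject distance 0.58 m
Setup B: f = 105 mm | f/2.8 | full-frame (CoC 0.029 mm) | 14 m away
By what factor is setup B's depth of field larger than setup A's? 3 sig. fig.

5.65

Setup A: H = 12²/(16×0.006) + 12 ≈ 1512.0 mm; DoF = Df − Dn = 933.48 − 420.70 ≈ 512.78 mm.
Setup B: H = 105²/(2.8×0.029) + 105 ≈ 135880.9 mm; DoF = Df − Dn = 15596.1 − 12700.3 ≈ 2895.8 mm.
Ratio = 2895.8 / 512.78 ≈ 5.65.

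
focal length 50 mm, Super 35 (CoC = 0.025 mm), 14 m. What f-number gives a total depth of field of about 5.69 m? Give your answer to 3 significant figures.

f/1.40

Write h = H − f = f²/(N·c). The thin-lens limits are Dn = s·h/(h + (s−f)) and Df = s·h/(h − (s−f)), so DoF = Df − Dn = 2·s·(s−f)·h / (h² − (s−f)²).
That is a quadratic in h: DoF·h² − 2·s·(s−f)·h − DoF·(s−f)² = 0 ⇒ h = (s−f)·(s + √(s² + DoF²)) / DoF = 13950 × (14000 + √(14000² + 5690²)) / 5690 = 13950 × (14000 + 15112.1) / 5690 ≈ 71373 mm.
Then N = f²/(c·h) = 50² / (0.025 × 71373) = 2500 / 1784.3 ≈ 1.40.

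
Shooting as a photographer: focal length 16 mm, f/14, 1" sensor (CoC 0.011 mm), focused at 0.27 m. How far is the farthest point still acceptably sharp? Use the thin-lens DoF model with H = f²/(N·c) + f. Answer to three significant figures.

Hyperfocal distance H = f²/(N·c) + f = 16²/(14 × 0.011) + 16 = 256/0.154 + 16 ≈ 1678.3 mm ≈ 1.678 m.
Far limit Df = s·(H − f)/(H − s) = 270 × (1678.3 − 16) / (1678.3 − 270) = 270 × 1662.3 / 1408.3 ≈ 318.70 mm.

319 mm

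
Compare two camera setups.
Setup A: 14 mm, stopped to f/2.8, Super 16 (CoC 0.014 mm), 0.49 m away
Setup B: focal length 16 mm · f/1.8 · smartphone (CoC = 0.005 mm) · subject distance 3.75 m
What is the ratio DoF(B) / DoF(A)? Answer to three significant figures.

10.6

Setup A: H = 14²/(2.8×0.014) + 14 ≈ 5014.0 mm; DoF = Df − Dn = 541.556 − 447.407 ≈ 94.149 mm.
Setup B: H = 16²/(1.8×0.005) + 16 ≈ 28460.4 mm; DoF = Df − Dn = 4316.7 − 3314.8 ≈ 1001.9 mm.
Ratio = 1001.9 / 94.149 ≈ 10.6.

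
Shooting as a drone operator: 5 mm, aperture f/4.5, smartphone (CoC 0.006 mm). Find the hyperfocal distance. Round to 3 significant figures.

Hyperfocal distance H = f²/(N·c) + f = 5²/(4.5 × 0.006) + 5 = 25/0.027 + 5 ≈ 930.9 mm ≈ 0.931 m.

0.931 m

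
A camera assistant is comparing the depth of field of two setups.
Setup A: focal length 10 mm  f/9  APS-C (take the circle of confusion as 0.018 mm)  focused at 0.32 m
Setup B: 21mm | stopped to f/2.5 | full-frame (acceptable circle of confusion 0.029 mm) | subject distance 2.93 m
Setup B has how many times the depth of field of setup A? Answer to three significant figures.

Setup A: H = 10²/(9×0.018) + 10 ≈ 627.3 mm; DoF = Df − Dn = 642.83 − 213.02 ≈ 429.81 mm.
Setup B: H = 21²/(2.5×0.029) + 21 ≈ 6103.8 mm; DoF = Df − Dn = 5615.6 − 1982.1 ≈ 3633.5 mm.
Ratio = 3633.5 / 429.81 ≈ 8.45.

8.45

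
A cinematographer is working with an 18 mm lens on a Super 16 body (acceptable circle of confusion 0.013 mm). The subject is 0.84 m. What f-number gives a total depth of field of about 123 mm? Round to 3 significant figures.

f/2.21

Write h = H − f = f²/(N·c). The thin-lens limits are Dn = s·h/(h + (s−f)) and Df = s·h/(h − (s−f)), so DoF = Df − Dn = 2·s·(s−f)·h / (h² − (s−f)²).
That is a quadratic in h: DoF·h² − 2·s·(s−f)·h − DoF·(s−f)² = 0 ⇒ h = (s−f)·(s + √(s² + DoF²)) / DoF = 822 × (840 + √(840² + 123²)) / 123 = 822 × (840 + 848.958) / 123 ≈ 11287 mm.
Then N = f²/(c·h) = 18² / (0.013 × 11287) = 324 / 146.73 ≈ 2.21.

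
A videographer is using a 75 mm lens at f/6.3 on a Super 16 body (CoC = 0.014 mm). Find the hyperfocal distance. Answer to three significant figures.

63.9 m

Hyperfocal distance H = f²/(N·c) + f = 75²/(6.3 × 0.014) + 75 = 5625/0.0882 + 75 ≈ 63850.5 mm ≈ 63.9 m.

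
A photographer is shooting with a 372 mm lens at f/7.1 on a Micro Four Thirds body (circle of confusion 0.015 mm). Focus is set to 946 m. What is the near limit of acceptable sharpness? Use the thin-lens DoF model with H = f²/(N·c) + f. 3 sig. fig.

Hyperfocal distance H = f²/(N·c) + f = 372²/(7.1 × 0.015) + 372 = 138384/0.1065 + 372 ≈ 1299752.3 mm ≈ 1300 m.
Near limit Dn = s·(H − f)/(H + s − 2f) = 946000 × (1299752.3 − 372) / (1299752.3 + 946000 − 2 × 372) = 946000 × 1299380.3 / 2245008.3 ≈ 547532 mm ≈ 548 m.

548 m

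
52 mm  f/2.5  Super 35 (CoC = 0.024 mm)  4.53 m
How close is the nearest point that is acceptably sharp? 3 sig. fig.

4.12 m

Hyperfocal distance H = f²/(N·c) + f = 52²/(2.5 × 0.024) + 52 = 2704/0.06 + 52 ≈ 45118.7 mm ≈ 45.12 m.
Near limit Dn = s·(H − f)/(H + s − 2f) = 4530 × (45118.7 − 52) / (45118.7 + 4530 − 2 × 52) = 4530 × 45066.7 / 49544.7 ≈ 4120.6 mm ≈ 4.12 m.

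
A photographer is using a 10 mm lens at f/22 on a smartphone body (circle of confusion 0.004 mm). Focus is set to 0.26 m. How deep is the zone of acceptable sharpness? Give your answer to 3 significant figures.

120 mm

Hyperfocal distance H = f²/(N·c) + f = 10²/(22 × 0.004) + 10 = 100/0.088 + 10 ≈ 1146.4 mm ≈ 1.146 m.
Near limit Dn = s·(H − f)/(H + s − 2f) = 260 × (1146.4 − 10) / (1146.4 + 260 − 2 × 10) = 260 × 1136.4 / 1386.4 ≈ 213.11 mm.
Far limit Df = s·(H − f)/(H − s) = 260 × (1146.4 − 10) / (1146.4 − 260) = 260 × 1136.4 / 886.4 ≈ 333.33 mm.
Depth of field = Df − Dn = 333.33 − 213.11 ≈ 120.22 mm.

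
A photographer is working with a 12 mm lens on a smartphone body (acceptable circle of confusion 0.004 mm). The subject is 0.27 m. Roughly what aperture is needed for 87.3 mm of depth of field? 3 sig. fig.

Write h = H − f = f²/(N·c). The thin-lens limits are Dn = s·h/(h + (s−f)) and Df = s·h/(h − (s−f)), so DoF = Df − Dn = 2·s·(s−f)·h / (h² − (s−f)²).
That is a quadratic in h: DoF·h² − 2·s·(s−f)·h − DoF·(s−f)² = 0 ⇒ h = (s−f)·(s + √(s² + DoF²)) / DoF = 258 × (270 + √(270² + 87.3²)) / 87.3 = 258 × (270 + 283.763) / 87.3 ≈ 1636.5 mm.
Then N = f²/(c·h) = 12² / (0.004 × 1636.5) = 144 / 6.5462 ≈ 22.

f/22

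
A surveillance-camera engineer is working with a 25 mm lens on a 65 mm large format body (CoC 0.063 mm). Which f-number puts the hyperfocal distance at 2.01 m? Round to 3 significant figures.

Rearrange H = f²/(N·c) + f for N: N = f² / ((H − f)·c).
N = 25² / ((2010 − 25) × 0.063) = 625 / 125.1 ≈ 5.

f/5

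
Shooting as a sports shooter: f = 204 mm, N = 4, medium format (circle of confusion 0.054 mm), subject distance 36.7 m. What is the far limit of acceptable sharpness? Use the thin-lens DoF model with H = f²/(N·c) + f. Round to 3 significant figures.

45.3 m

Hyperfocal distance H = f²/(N·c) + f = 204²/(4 × 0.054) + 204 = 41616/0.216 + 204 ≈ 192870.7 mm ≈ 192.9 m.
Far limit Df = s·(H − f)/(H − s) = 36700 × (192870.7 − 204) / (192870.7 − 36700) = 36700 × 192666.7 / 156170.7 ≈ 45277 mm ≈ 45.3 m.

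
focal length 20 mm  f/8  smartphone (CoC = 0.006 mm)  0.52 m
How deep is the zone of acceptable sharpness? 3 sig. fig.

62.6 mm

Hyperfocal distance H = f²/(N·c) + f = 20²/(8 × 0.006) + 20 = 400/0.048 + 20 ≈ 8353.3 mm ≈ 8.353 m.
Near limit Dn = s·(H − f)/(H + s − 2f) = 520 × (8353.3 − 20) / (8353.3 + 520 − 2 × 20) = 520 × 8333.3 / 8833.3 ≈ 490.566 mm.
Far limit Df = s·(H − f)/(H − s) = 520 × (8353.3 − 20) / (8353.3 − 520) = 520 × 8333.3 / 7833.3 ≈ 553.191 mm.
Depth of field = Df − Dn = 553.191 − 490.566 ≈ 62.625 mm.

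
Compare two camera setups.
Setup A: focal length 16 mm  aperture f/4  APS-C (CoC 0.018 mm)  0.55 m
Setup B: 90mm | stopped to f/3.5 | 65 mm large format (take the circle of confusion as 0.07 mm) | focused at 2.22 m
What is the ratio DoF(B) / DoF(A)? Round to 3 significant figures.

Setup A: H = 16²/(4×0.018) + 16 ≈ 3571.6 mm; DoF = Df − Dn = 647.20 − 478.18 ≈ 169.02 mm.
Setup B: H = 90²/(3.5×0.07) + 90 ≈ 33151.2 mm; DoF = Df − Dn = 2372.87 − 2085.63 ≈ 287.24 mm.
Ratio = 287.24 / 169.02 ≈ 1.70.

1.70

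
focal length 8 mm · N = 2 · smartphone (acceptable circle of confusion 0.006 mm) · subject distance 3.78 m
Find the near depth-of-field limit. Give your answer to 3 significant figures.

2.21 m

Hyperfocal distance H = f²/(N·c) + f = 8²/(2 × 0.006) + 8 = 64/0.012 + 8 ≈ 5341.3 mm ≈ 5.341 m.
Near limit Dn = s·(H − f)/(H + s − 2f) = 3780 × (5341.3 − 8) / (5341.3 + 3780 − 2 × 8) = 3780 × 5333.3 / 9105.3 ≈ 2214.1 mm ≈ 2.21 m.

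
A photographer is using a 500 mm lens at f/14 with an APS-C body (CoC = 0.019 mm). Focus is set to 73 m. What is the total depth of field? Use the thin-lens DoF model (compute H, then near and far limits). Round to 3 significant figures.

Hyperfocal distance H = f²/(N·c) + f = 500²/(14 × 0.019) + 500 = 250000/0.266 + 500 ≈ 940349.6 mm ≈ 940.3 m.
Near limit Dn = s·(H − f)/(H + s − 2f) = 73000 × (940349.6 − 500) / (940349.6 + 73000 − 2 × 500) = 73000 × 939849.6 / 1012349.6 ≈ 67772 mm.
Far limit Df = s·(H − f)/(H − s) = 73000 × (940349.6 − 500) / (940349.6 − 73000) = 73000 × 939849.6 / 867349.6 ≈ 79102 mm.
Depth of field = Df − Dn = 79102 − 67772 ≈ 11330 mm ≈ 11.3 m.

11.3 m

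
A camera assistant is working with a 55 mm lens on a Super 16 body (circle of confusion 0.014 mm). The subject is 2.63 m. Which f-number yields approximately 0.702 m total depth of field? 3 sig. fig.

Write h = H − f = f²/(N·c). The thin-lens limits are Dn = s·h/(h + (s−f)) and Df = s·h/(h − (s−f)), so DoF = Df − Dn = 2·s·(s−f)·h / (h² − (s−f)²).
That is a quadratic in h: DoF·h² − 2·s·(s−f)·h − DoF·(s−f)² = 0 ⇒ h = (s−f)·(s + √(s² + DoF²)) / DoF = 2575 × (2630 + √(2630² + 702²)) / 702 = 2575 × (2630 + 2722.08) / 702 ≈ 19632 mm.
Then N = f²/(c·h) = 55² / (0.014 × 19632) = 3025 / 274.85 ≈ 11.

f/11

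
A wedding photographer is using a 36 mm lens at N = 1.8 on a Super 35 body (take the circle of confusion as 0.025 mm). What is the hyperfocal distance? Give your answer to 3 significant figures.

Hyperfocal distance H = f²/(N·c) + f = 36²/(1.8 × 0.025) + 36 = 1296/0.045 + 36 ≈ 28836.0 mm ≈ 28.8 m.

28.8 m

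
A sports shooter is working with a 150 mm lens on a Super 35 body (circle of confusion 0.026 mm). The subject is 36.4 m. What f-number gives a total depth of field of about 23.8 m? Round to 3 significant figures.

Write h = H − f = f²/(N·c). The thin-lens limits are Dn = s·h/(h + (s−f)) and Df = s·h/(h − (s−f)), so DoF = Df − Dn = 2·s·(s−f)·h / (h² − (s−f)²).
That is a quadratic in h: DoF·h² − 2·s·(s−f)·h − DoF·(s−f)² = 0 ⇒ h = (s−f)·(s + √(s² + DoF²)) / DoF = 36250 × (36400 + √(36400² + 23800²)) / 23800 = 36250 × (36400 + 43490.2) / 23800 ≈ 121682 mm.
Then N = f²/(c·h) = 150² / (0.026 × 121682) = 22500 / 3163.7 ≈ 7.11.

f/7.11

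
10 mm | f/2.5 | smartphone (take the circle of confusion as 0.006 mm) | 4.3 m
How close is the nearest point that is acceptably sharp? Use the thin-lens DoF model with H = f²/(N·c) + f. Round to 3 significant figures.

Hyperfocal distance H = f²/(N·c) + f = 10²/(2.5 × 0.006) + 10 = 100/0.015 + 10 ≈ 6676.7 mm ≈ 6.677 m.
Near limit Dn = s·(H − f)/(H + s − 2f) = 4300 × (6676.7 − 10) / (6676.7 + 4300 − 2 × 10) = 4300 × 6666.7 / 10956.7 ≈ 2616.4 mm ≈ 2.62 m.

2.62 m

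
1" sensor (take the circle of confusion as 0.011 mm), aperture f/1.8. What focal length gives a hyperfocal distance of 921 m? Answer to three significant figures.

From H = f²/(N·c) + f, with f ≪ H: f ≈ √(H·N·c) = √(921000 × 1.8 × 0.011) = √18236 ≈ 135.0 mm.
The +f correction barely moves this — solving exactly, f² + N·c·f − N·c·H = 0 ⇒ f = (−N·c + √((N·c)² + 4·N·c·H))/2 = (−0.0198 + √72943)/2 ≈ 135.03 mm, so f ≈ 135 mm.

135 mm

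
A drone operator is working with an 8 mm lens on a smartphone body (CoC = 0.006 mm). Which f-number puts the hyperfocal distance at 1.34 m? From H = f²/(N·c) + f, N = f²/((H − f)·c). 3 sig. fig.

Rearrange H = f²/(N·c) + f for N: N = f² / ((H − f)·c).
N = 8² / ((1340 − 8) × 0.006) = 64 / 7.992 ≈ 8.01.

f/8.01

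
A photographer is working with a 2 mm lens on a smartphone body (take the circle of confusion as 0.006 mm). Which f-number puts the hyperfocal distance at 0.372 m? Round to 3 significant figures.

f/1.80

Rearrange H = f²/(N·c) + f for N: N = f² / ((H − f)·c).
N = 2² / ((372 − 2) × 0.006) = 4 / 2.220 ≈ 1.80.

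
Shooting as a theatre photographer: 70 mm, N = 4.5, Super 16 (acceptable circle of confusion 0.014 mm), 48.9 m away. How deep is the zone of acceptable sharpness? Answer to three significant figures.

Hyperfocal distance H = f²/(N·c) + f = 70²/(4.5 × 0.014) + 70 = 4900/0.063 + 70 ≈ 77847.8 mm ≈ 77.85 m.
Near limit Dn = s·(H − f)/(H + s − 2f) = 48900 × (77847.8 − 70) / (77847.8 + 48900 − 2 × 70) = 48900 × 77777.8 / 126607.8 ≈ 30040 mm.
Far limit Df = s·(H − f)/(H − s) = 48900 × (77847.8 − 70) / (77847.8 − 48900) = 48900 × 77777.8 / 28947.8 ≈ 131386 mm.
Depth of field = Df − Dn = 131386 − 30040 ≈ 101346 mm ≈ 101 m.

101 m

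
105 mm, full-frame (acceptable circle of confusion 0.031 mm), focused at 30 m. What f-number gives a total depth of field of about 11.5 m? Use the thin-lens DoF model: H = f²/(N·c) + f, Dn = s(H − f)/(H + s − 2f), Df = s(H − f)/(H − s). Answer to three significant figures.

f/2.20

Write h = H − f = f²/(N·c). The thin-lens limits are Dn = s·h/(h + (s−f)) and Df = s·h/(h − (s−f)), so DoF = Df − Dn = 2·s·(s−f)·h / (h² − (s−f)²).
That is a quadratic in h: DoF·h² − 2·s·(s−f)·h − DoF·(s−f)² = 0 ⇒ h = (s−f)·(s + √(s² + DoF²)) / DoF = 29895 × (30000 + √(30000² + 11500²)) / 11500 = 29895 × (30000 + 32128.6) / 11500 ≈ 161507 mm.
Then N = f²/(c·h) = 105² / (0.031 × 161507) = 11025 / 5006.7 ≈ 2.20.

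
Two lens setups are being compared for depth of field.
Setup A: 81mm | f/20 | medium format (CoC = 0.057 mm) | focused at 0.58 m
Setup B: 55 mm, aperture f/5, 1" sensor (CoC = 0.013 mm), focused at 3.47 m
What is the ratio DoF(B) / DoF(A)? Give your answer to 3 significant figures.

5.05

Setup A: H = 81²/(20×0.057) + 81 ≈ 5836.3 mm; DoF = Df − Dn = 635.06 − 533.72 ≈ 101.34 mm.
Setup B: H = 55²/(5×0.013) + 55 ≈ 46593.5 mm; DoF = Df − Dn = 3744.79 − 3232.78 ≈ 512.01 mm.
Ratio = 512.01 / 101.34 ≈ 5.05.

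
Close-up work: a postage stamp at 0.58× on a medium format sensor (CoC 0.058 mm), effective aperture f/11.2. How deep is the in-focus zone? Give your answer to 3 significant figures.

At magnification m, DoF ≈ 2·N_eff·c/m² = 2 × 11.2 × 0.058 / 0.58² = 1.299 / 0.3364 ≈ 3.86 mm.

3.86 mm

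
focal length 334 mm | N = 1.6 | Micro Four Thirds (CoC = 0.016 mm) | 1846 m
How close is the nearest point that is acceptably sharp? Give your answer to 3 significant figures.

1300 m

Hyperfocal distance H = f²/(N·c) + f = 334²/(1.6 × 0.016) + 334 = 111556/0.0256 + 334 ≈ 4357990.2 mm ≈ 4358 m.
Near limit Dn = s·(H − f)/(H + s − 2f) = 1846000 × (4357990.2 − 334) / (4357990.2 + 1846000 − 2 × 334) = 1846000 × 4357656.2 / 6203322.2 ≈ 1296762 mm ≈ 1300 m.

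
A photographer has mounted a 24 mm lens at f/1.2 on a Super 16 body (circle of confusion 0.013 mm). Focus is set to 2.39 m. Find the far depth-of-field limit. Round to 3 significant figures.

Hyperfocal distance H = f²/(N·c) + f = 24²/(1.2 × 0.013) + 24 = 576/0.0156 + 24 ≈ 36947.1 mm ≈ 36.95 m.
Far limit Df = s·(H − f)/(H − s) = 2390 × (36947.1 − 24) / (36947.1 − 2390) = 2390 × 36923.1 / 34557.1 ≈ 2553.6 mm ≈ 2.55 m.

2.55 m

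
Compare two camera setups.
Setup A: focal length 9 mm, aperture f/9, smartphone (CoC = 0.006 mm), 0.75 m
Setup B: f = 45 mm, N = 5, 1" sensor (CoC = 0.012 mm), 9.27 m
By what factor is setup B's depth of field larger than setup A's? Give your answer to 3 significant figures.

Setup A: H = 9²/(9×0.006) + 9 ≈ 1509.0 mm; DoF = Df − Dn = 1482.21 − 502.01 ≈ 980.20 mm.
Setup B: H = 45²/(5×0.012) + 45 ≈ 33795.0 mm; DoF = Df − Dn = 12756.9 − 7280.1 ≈ 5476.8 mm.
Ratio = 5476.8 / 980.20 ≈ 5.59.

5.59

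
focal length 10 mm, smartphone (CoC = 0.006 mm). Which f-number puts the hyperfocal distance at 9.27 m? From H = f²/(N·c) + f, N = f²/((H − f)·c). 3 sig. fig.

Rearrange H = f²/(N·c) + f for N: N = f² / ((H − f)·c).
N = 10² / ((9270 − 10) × 0.006) = 100 / 55.56 ≈ 1.80.

f/1.80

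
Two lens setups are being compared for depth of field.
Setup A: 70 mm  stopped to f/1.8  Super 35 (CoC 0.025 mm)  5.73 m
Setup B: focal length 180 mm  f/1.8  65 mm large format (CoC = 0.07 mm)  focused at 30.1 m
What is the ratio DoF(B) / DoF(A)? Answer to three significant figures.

Setup A: H = 70²/(1.8×0.025) + 70 ≈ 108958.9 mm; DoF = Df − Dn = 6044.17 − 5446.87 ≈ 597.30 mm.
Setup B: H = 180²/(1.8×0.07) + 180 ≈ 257322.9 mm; DoF = Df − Dn = 34063.5 − 26962.7 ≈ 7100.8 mm.
Ratio = 7100.8 / 597.30 ≈ 11.9.

11.9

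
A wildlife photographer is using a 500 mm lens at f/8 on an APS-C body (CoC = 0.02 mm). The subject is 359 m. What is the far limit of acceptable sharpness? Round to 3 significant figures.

Hyperfocal distance H = f²/(N·c) + f = 500²/(8 × 0.02) + 500 = 250000/0.16 + 500 ≈ 1563000.0 mm ≈ 1563 m.
Far limit Df = s·(H − f)/(H − s) = 359000 × (1563000.0 − 500) / (1563000.0 − 359000) = 359000 × 1562500.0 / 1204000.0 ≈ 465895 mm ≈ 466 m.

466 m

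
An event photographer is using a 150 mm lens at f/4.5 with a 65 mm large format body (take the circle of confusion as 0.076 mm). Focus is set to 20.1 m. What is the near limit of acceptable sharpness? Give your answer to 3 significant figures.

Hyperfocal distance H = f²/(N·c) + f = 150²/(4.5 × 0.076) + 150 = 22500/0.342 + 150 ≈ 65939.5 mm ≈ 65.94 m.
Near limit Dn = s·(H − f)/(H + s − 2f) = 20100 × (65939.5 − 150) / (65939.5 + 20100 − 2 × 150) = 20100 × 65789.5 / 85739.5 ≈ 15423 mm ≈ 15.4 m.

15.4 m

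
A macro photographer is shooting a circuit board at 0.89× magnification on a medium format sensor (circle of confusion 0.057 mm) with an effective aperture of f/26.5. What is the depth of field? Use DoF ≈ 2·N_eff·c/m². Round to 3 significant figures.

At magnification m, DoF ≈ 2·N_eff·c/m² = 2 × 26.5 × 0.057 / 0.89² = 3.021 / 0.7921 ≈ 3.81 mm.

3.81 mm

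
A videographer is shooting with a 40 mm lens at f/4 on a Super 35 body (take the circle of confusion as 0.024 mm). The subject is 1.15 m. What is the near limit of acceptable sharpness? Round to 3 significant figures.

1.08 m

Hyperfocal distance H = f²/(N·c) + f = 40²/(4 × 0.024) + 40 = 1600/0.096 + 40 ≈ 16706.7 mm ≈ 16.71 m.
Near limit Dn = s·(H − f)/(H + s − 2f) = 1150 × (16706.7 − 40) / (16706.7 + 1150 − 2 × 40) = 1150 × 16666.7 / 17776.7 ≈ 1078.2 mm ≈ 1.08 m.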